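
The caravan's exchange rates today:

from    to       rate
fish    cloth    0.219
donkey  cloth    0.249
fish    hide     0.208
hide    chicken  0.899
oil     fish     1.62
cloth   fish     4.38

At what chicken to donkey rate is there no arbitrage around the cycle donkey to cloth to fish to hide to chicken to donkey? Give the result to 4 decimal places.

4.9035

Known legs of the cycle: 0.249 × 4.38 × 0.208 × 0.899 = 0.20393721504
For no arbitrage the full-cycle product must be 1, so the missing rate is 1 / 0.20393721504 ≈ 4.903470.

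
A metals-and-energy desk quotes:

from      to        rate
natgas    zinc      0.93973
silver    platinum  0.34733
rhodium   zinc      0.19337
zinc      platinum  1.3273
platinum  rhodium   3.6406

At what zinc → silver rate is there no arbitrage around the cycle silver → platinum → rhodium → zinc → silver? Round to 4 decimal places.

Known legs of the cycle: 0.34733 × 3.6406 × 0.19337 = 0.24451435356526
For no arbitrage the full-cycle product must be 1, so the missing rate is 1 / 0.24451435356526 ≈ 4.089739.

4.0897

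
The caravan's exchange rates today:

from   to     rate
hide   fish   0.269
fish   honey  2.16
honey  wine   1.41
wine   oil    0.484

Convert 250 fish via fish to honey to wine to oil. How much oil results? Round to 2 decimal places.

368.52

250 fish × 2.16 = 540 honey
540 honey × 1.41 = 761.4 wine
761.4 wine × 0.484 = 368.5176 oil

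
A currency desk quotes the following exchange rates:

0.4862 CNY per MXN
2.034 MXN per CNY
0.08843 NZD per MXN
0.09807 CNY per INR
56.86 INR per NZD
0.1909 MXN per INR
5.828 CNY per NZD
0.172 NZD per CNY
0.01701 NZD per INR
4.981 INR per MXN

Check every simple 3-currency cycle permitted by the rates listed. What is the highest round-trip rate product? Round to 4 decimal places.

1.0483

CNY→MXN→NZD→CNY: 2.034 × 0.08843 × 5.828 = 1.04826
CNY→MXN→INR→CNY: 2.034 × 4.981 × 0.09807 = 0.99358
MXN→NZD→INR→MXN: 0.08843 × 56.86 × 0.1909 = 0.95987
CNY→NZD→INR→CNY: 0.172 × 56.86 × 0.09807 = 0.95912
Maximum is CNY→MXN→NZD→CNY at 1.0483; arbitrage exists.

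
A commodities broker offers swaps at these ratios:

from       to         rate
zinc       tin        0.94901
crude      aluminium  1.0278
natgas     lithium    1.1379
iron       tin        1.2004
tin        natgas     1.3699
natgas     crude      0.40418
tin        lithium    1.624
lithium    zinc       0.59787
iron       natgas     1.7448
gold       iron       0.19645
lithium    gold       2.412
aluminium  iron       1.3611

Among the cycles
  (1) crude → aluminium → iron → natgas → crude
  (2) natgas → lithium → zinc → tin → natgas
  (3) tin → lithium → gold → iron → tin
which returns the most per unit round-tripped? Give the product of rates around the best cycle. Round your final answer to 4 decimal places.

0.9866

(1) 1.0278 × 1.3611 × 1.7448 × 0.40418 = 0.98655
(2) 1.1379 × 0.59787 × 0.94901 × 1.3699 = 0.88444
(3) 1.624 × 2.412 × 0.19645 × 1.2004 = 0.92372
Highest is cycle (1) at 0.9866 (≤1, no arbitrage).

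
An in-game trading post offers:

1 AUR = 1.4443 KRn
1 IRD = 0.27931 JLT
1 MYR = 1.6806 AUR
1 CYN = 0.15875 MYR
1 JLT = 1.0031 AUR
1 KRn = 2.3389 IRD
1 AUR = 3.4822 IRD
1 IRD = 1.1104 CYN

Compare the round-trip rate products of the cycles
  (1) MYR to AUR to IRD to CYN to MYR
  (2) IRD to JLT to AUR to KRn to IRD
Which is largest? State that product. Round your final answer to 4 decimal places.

(1) 1.6806 × 3.4822 × 1.1104 × 0.15875 = 1.03160
(2) 0.27931 × 1.0031 × 1.4443 × 2.3389 = 0.94645
Highest is cycle (1) at 1.0316 (>1, arbitrage).

1.0316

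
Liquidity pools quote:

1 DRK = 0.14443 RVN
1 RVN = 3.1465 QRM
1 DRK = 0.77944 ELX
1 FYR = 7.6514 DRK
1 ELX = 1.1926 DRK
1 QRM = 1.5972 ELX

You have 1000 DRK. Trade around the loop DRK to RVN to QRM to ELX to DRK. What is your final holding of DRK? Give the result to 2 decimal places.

865.64

1000 DRK × 0.14443 = 144.43 RVN
144.43 RVN × 3.1465 = 454.448995 QRM
454.448995 QRM × 1.5972 = 725.845934814 ELX
725.845934814 ELX × 1.1926 = 865.6438618591764 DRK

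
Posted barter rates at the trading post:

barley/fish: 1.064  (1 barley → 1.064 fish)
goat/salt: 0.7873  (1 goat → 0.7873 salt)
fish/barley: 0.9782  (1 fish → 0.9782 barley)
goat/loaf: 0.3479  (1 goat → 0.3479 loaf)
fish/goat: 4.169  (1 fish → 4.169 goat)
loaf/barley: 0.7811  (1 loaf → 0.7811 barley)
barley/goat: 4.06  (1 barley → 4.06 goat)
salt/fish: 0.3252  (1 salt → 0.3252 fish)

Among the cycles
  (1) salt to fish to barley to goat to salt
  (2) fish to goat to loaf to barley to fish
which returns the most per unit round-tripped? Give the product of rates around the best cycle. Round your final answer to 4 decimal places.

(1) 0.3252 × 0.9782 × 4.06 × 0.7873 = 1.01682
(2) 4.169 × 0.3479 × 0.7811 × 1.064 = 1.20541
Highest is cycle (2) at 1.2054 (>1, arbitrage).

1.2054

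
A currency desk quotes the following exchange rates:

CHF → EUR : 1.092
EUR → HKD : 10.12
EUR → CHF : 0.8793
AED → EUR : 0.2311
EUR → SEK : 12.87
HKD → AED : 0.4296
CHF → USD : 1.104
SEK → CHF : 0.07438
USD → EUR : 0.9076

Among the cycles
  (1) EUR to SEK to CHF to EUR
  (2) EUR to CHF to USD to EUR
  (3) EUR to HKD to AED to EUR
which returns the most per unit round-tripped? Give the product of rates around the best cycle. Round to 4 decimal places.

1.0453

(1) 12.87 × 0.07438 × 1.092 = 1.04534
(2) 0.8793 × 1.104 × 0.9076 = 0.88105
(3) 10.12 × 0.4296 × 0.2311 = 1.00472
Highest is cycle (1) at 1.0453 (>1, arbitrage).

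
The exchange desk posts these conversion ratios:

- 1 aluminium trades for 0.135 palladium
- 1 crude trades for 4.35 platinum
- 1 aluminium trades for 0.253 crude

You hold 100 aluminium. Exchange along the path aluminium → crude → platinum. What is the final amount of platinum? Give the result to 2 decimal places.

110.06

100 aluminium × 0.253 = 25.3 crude
25.3 crude × 4.35 = 110.055 platinum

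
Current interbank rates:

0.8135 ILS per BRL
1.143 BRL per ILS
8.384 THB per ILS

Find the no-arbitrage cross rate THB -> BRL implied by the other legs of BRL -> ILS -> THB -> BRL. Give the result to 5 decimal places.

0.14662

Known legs of the cycle: 0.8135 × 8.384 = 6.820384
For no arbitrage the full-cycle product must be 1, so the missing rate is 1 / 6.820384 ≈ 0.1466193.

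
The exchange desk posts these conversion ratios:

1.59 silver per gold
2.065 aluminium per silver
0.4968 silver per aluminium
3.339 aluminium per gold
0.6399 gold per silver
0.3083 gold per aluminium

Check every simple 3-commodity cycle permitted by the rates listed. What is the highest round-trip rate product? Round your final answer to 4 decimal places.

1.0615

silver→gold→aluminium→silver: 0.6399 × 3.339 × 0.4968 = 1.06148
silver→aluminium→gold→silver: 2.065 × 0.3083 × 1.59 = 1.01226
Maximum is silver→gold→aluminium→silver at 1.0615; arbitrage exists.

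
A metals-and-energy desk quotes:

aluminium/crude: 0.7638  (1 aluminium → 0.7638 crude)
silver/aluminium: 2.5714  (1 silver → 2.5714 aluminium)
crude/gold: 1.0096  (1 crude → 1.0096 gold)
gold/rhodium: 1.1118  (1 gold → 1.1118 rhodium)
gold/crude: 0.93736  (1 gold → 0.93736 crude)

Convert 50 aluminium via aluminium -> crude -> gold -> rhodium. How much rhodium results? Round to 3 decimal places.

42.867

50 aluminium × 0.7638 = 38.19 crude
38.19 crude × 1.0096 = 38.556624 gold
38.556624 gold × 1.1118 = 42.8672545632 rhodium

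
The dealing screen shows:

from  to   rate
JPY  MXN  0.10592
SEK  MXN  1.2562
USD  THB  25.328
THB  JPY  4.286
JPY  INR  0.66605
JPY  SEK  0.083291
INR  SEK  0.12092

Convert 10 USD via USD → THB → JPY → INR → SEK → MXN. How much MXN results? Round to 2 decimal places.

10 USD × 25.328 = 253.28 THB
253.28 THB × 4.286 = 1085.55808 JPY
1085.55808 JPY × 0.66605 = 723.035959184 INR
723.035959184 INR × 0.12092 = 87.42950818452928 SEK
87.42950818452928 SEK × 1.2562 = 109.828948181405681536 MXN

109.83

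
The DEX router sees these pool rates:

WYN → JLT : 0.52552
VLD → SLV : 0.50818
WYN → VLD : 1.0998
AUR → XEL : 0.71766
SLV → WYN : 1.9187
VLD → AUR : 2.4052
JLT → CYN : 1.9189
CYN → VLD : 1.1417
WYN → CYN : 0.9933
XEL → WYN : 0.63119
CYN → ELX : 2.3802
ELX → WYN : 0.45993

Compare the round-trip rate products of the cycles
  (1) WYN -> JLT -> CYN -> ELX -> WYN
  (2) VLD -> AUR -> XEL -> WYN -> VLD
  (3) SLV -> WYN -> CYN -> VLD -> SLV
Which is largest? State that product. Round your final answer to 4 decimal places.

1.1982

(1) 0.52552 × 1.9189 × 2.3802 × 0.45993 = 1.10394
(2) 2.4052 × 0.71766 × 0.63119 × 1.0998 = 1.19824
(3) 1.9187 × 0.9933 × 1.1417 × 0.50818 = 1.10575
Highest is cycle (2) at 1.1982 (>1, arbitrage).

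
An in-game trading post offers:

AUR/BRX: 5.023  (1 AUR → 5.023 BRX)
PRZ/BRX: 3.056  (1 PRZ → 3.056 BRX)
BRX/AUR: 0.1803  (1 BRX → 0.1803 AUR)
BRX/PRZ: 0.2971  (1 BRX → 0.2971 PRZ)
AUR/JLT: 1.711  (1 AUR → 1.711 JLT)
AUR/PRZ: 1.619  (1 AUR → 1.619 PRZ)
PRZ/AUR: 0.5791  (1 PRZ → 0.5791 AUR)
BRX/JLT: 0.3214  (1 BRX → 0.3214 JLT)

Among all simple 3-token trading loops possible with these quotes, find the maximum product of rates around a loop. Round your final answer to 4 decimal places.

0.8921

AUR→PRZ→BRX→AUR: 1.619 × 3.056 × 0.1803 = 0.89206
AUR→BRX→PRZ→AUR: 5.023 × 0.2971 × 0.5791 = 0.86421
Maximum is AUR→PRZ→BRX→AUR at 0.8921; no arbitrage — every cycle loses value.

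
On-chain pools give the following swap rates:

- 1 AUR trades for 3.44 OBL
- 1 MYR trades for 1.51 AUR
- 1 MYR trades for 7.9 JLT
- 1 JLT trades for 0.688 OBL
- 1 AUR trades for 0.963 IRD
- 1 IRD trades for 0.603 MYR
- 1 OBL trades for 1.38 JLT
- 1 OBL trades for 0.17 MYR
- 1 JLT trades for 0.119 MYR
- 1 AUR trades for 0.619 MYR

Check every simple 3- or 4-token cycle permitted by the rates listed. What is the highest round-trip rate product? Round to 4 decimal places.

0.9240

JLT→OBL→MYR→JLT: 0.688 × 0.17 × 7.9 = 0.92398
AUR→OBL→MYR→AUR: 3.44 × 0.17 × 1.51 = 0.88305
AUR→IRD→MYR→AUR: 0.963 × 0.603 × 1.51 = 0.87684
AUR→OBL→JLT→MYR→AUR: 3.44 × 1.38 × 0.119 × 1.51 = 0.85302
Maximum is JLT→OBL→MYR→JLT at 0.9240; no arbitrage — every cycle loses value.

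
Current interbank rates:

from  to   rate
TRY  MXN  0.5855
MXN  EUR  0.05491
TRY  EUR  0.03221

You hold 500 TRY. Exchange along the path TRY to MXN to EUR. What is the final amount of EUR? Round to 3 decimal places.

16.075

500 TRY × 0.5855 = 292.75 MXN
292.75 MXN × 0.05491 = 16.0749025 EUR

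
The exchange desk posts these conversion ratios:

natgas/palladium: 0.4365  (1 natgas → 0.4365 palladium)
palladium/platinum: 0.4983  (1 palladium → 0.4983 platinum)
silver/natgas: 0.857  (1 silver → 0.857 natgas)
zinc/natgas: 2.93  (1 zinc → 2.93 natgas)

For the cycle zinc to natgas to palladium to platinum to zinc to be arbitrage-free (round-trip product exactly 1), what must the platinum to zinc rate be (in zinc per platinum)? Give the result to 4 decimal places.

1.5691

Known legs of the cycle: 2.93 × 0.4365 × 0.4983 = 0.6372982935
For no arbitrage the full-cycle product must be 1, so the missing rate is 1 / 0.6372982935 ≈ 1.569124.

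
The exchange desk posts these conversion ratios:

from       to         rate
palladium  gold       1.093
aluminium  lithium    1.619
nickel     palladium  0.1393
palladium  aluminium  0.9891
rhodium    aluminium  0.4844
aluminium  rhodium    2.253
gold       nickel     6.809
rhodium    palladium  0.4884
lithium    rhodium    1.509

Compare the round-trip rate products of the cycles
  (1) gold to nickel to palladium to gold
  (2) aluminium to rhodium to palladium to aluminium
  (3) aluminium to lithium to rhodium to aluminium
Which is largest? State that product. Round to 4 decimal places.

(1) 6.809 × 0.1393 × 1.093 = 1.03670
(2) 2.253 × 0.4884 × 0.9891 = 1.08837
(3) 1.619 × 1.509 × 0.4844 = 1.18342
Highest is cycle (3) at 1.1834 (>1, arbitrage).

1.1834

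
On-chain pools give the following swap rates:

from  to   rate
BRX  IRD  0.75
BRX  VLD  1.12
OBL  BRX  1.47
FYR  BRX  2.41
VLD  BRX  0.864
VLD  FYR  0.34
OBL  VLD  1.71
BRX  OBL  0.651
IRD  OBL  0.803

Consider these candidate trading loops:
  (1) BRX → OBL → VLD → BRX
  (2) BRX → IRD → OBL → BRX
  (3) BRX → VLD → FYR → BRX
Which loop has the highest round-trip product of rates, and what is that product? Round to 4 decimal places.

(1) 0.651 × 1.71 × 0.864 = 0.96181
(2) 0.75 × 0.803 × 1.47 = 0.88531
(3) 1.12 × 0.34 × 2.41 = 0.91773
Highest is cycle (1) at 0.9618 (≤1, no arbitrage).

0.9618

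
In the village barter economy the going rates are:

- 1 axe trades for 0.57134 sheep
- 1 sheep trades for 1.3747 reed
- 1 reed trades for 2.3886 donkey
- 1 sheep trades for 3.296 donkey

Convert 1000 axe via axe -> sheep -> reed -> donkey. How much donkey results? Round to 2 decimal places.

1000 axe × 0.57134 = 571.34 sheep
571.34 sheep × 1.3747 = 785.421098 reed
785.421098 reed × 2.3886 = 1876.0568346828 donkey

1876.06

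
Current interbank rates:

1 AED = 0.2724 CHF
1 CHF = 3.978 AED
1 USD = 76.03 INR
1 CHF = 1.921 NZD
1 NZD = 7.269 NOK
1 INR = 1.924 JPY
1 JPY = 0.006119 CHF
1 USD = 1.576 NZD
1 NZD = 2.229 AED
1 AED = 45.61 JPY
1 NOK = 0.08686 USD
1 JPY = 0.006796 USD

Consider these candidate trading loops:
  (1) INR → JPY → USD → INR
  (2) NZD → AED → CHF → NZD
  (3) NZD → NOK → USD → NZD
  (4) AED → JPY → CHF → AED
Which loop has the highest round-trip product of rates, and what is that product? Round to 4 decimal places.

1.1664

(1) 1.924 × 0.006796 × 76.03 = 0.99413
(2) 2.229 × 0.2724 × 1.921 = 1.16639
(3) 7.269 × 0.08686 × 1.576 = 0.99506
(4) 45.61 × 0.006119 × 3.978 = 1.11021
Highest is cycle (2) at 1.1664 (>1, arbitrage).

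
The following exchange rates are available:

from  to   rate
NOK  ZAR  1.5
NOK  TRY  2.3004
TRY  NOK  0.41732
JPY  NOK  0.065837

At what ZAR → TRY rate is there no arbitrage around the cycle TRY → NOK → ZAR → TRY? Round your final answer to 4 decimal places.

1.5975

Known legs of the cycle: 0.41732 × 1.5 = 0.62598
For no arbitrage the full-cycle product must be 1, so the missing rate is 1 / 0.62598 ≈ 1.597495.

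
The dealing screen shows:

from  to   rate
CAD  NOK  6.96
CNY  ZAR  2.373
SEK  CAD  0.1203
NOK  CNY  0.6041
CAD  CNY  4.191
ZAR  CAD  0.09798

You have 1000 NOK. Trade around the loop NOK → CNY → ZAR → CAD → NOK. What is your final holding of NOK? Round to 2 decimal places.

977.58

1000 NOK × 0.6041 = 604.1 CNY
604.1 CNY × 2.373 = 1433.5293 ZAR
1433.5293 ZAR × 0.09798 = 140.457200814 CAD
140.457200814 CAD × 6.96 = 977.58211766544 NOK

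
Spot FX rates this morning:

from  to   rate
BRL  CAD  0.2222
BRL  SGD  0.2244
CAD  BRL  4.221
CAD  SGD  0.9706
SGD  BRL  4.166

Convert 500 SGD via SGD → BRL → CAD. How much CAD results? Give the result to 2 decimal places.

500 SGD × 4.166 = 2083 BRL
2083 BRL × 0.2222 = 462.8426 CAD

462.84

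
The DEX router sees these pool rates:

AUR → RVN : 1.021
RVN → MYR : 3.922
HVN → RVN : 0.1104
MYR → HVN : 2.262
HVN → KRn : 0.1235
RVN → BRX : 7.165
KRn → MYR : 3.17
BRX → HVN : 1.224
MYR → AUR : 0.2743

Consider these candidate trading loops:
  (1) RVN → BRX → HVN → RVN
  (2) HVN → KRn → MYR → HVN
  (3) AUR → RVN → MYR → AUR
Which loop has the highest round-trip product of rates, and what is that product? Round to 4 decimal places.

(1) 7.165 × 1.224 × 0.1104 = 0.96820
(2) 0.1235 × 3.17 × 2.262 = 0.88556
(3) 1.021 × 3.922 × 0.2743 = 1.09840
Highest is cycle (3) at 1.0984 (>1, arbitrage).

1.0984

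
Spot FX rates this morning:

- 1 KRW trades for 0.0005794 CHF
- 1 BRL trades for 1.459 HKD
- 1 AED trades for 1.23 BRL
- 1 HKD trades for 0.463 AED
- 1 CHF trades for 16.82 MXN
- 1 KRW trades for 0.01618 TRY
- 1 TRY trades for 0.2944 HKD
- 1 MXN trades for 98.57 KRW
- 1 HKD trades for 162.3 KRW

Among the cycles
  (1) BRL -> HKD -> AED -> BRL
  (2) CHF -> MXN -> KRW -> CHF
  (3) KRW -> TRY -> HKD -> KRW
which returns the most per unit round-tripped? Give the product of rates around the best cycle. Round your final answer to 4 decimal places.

0.9606

(1) 1.459 × 0.463 × 1.23 = 0.83089
(2) 16.82 × 98.57 × 0.0005794 = 0.96061
(3) 0.01618 × 0.2944 × 162.3 = 0.77310
Highest is cycle (2) at 0.9606 (≤1, no arbitrage).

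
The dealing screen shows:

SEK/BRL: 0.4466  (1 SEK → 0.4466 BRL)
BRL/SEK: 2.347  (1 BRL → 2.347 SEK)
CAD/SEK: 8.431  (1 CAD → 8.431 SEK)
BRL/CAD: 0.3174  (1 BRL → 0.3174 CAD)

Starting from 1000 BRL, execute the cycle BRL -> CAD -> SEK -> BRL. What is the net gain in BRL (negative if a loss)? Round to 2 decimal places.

195.10

1000 BRL × 0.3174 = 317.4 CAD
317.4 CAD × 8.431 = 2675.9994 SEK
2675.9994 SEK × 0.4466 = 1195.10133204 BRL
Net change: 1195.10133204 − 1000 = 195.10133204 BRL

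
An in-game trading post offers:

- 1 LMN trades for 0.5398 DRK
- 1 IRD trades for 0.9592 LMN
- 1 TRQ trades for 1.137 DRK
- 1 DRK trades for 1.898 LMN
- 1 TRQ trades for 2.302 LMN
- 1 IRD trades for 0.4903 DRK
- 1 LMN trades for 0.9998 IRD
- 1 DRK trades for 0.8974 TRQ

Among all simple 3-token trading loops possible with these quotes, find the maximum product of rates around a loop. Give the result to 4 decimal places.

DRK→TRQ→LMN→DRK: 0.8974 × 2.302 × 0.5398 = 1.11513
DRK→LMN→IRD→DRK: 1.898 × 0.9998 × 0.4903 = 0.93040
Maximum is DRK→TRQ→LMN→DRK at 1.1151; arbitrage exists.

1.1151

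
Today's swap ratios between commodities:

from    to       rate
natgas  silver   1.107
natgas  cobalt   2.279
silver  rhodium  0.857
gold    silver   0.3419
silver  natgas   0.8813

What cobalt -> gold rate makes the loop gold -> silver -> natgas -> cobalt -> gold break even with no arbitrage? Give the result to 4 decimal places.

1.4562

Known legs of the cycle: 0.3419 × 0.8813 × 2.279 = 0.68670023513
For no arbitrage the full-cycle product must be 1, so the missing rate is 1 / 0.68670023513 ≈ 1.456239.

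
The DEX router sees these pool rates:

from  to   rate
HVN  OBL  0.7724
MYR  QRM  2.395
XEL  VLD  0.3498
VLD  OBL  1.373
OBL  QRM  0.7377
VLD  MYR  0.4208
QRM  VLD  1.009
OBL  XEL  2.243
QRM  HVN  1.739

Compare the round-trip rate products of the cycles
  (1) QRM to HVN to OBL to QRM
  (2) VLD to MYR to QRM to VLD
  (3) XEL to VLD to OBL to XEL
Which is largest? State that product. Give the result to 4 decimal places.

1.0773

(1) 1.739 × 0.7724 × 0.7377 = 0.99088
(2) 0.4208 × 2.395 × 1.009 = 1.01689
(3) 0.3498 × 1.373 × 2.243 = 1.07726
Highest is cycle (3) at 1.0773 (>1, arbitrage).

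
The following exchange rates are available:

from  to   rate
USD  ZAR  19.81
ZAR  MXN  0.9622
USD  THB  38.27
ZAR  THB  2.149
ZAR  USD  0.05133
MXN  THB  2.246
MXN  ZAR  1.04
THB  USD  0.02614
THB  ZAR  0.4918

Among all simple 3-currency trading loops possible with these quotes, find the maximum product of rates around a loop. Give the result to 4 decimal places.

THB→USD→ZAR→THB: 0.02614 × 19.81 × 2.149 = 1.11282
MXN→THB→ZAR→MXN: 2.246 × 0.4918 × 0.9622 = 1.06283
THB→ZAR→USD→THB: 0.4918 × 0.05133 × 38.27 = 0.96609
Maximum is THB→USD→ZAR→THB at 1.1128; arbitrage exists.

1.1128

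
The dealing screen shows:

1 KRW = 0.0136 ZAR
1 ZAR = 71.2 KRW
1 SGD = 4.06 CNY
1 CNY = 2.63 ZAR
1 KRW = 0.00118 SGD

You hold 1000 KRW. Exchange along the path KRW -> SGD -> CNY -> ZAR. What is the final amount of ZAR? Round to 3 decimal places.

12.600

1000 KRW × 0.00118 = 1.18 SGD
1.18 SGD × 4.06 = 4.7908 CNY
4.7908 CNY × 2.63 = 12.599804 ZAR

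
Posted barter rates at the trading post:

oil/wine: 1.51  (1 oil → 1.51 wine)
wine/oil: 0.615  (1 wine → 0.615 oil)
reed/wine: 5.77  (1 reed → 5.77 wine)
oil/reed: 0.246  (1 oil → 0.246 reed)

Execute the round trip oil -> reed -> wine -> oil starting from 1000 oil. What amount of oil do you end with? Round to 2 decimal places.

1000 oil × 0.246 = 246 reed
246 reed × 5.77 = 1419.42 wine
1419.42 wine × 0.615 = 872.9433 oil

872.94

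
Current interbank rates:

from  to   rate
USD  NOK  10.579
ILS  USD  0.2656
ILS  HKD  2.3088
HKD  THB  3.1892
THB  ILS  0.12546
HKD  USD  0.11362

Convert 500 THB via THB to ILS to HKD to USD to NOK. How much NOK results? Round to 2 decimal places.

174.08

500 THB × 0.12546 = 62.73 ILS
62.73 ILS × 2.3088 = 144.831024 HKD
144.831024 HKD × 0.11362 = 16.45570094688 USD
16.45570094688 USD × 10.579 = 174.08486031704352 NOK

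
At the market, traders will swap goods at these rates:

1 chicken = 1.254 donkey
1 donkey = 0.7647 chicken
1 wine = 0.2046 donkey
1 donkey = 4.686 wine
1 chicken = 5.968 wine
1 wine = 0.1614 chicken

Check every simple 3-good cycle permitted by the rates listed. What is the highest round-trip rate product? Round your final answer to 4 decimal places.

chicken→donkey→wine→chicken: 1.254 × 4.686 × 0.1614 = 0.94843
chicken→wine→donkey→chicken: 5.968 × 0.2046 × 0.7647 = 0.93374
Maximum is chicken→donkey→wine→chicken at 0.9484; no arbitrage — every cycle loses value.

0.9484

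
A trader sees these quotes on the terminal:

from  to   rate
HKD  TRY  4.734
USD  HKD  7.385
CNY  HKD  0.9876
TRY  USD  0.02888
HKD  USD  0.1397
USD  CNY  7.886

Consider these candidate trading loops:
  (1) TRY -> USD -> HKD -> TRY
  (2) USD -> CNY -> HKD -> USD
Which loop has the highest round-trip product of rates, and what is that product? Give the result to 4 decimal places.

1.0880

(1) 0.02888 × 7.385 × 4.734 = 1.00966
(2) 7.886 × 0.9876 × 0.1397 = 1.08801
Highest is cycle (2) at 1.0880 (>1, arbitrage).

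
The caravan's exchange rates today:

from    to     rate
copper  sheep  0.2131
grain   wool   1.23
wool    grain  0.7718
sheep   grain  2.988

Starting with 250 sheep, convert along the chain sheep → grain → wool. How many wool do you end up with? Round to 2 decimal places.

918.81

250 sheep × 2.988 = 747 grain
747 grain × 1.23 = 918.81 wool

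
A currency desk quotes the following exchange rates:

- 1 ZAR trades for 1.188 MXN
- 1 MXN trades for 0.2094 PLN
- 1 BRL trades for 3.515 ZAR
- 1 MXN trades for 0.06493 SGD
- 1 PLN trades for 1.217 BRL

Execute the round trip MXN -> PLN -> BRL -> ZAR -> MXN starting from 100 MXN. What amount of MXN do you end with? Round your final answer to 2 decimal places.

100 MXN × 0.2094 = 20.94 PLN
20.94 PLN × 1.217 = 25.48398 BRL
25.48398 BRL × 3.515 = 89.5761897 ZAR
89.5761897 ZAR × 1.188 = 106.4165133636 MXN

106.42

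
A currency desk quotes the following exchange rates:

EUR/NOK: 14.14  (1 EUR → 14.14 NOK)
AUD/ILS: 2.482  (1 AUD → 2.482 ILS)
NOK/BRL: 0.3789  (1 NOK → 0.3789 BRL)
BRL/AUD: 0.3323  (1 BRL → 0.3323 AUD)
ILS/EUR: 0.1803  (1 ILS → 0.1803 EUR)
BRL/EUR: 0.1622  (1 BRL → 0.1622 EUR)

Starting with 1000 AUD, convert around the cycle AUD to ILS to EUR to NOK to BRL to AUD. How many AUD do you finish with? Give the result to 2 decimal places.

1000 AUD × 2.482 = 2482 ILS
2482 ILS × 0.1803 = 447.5046 EUR
447.5046 EUR × 14.14 = 6327.715044 NOK
6327.715044 NOK × 0.3789 = 2397.5712301716 BRL
2397.5712301716 BRL × 0.3323 = 796.71291978602268 AUD

796.71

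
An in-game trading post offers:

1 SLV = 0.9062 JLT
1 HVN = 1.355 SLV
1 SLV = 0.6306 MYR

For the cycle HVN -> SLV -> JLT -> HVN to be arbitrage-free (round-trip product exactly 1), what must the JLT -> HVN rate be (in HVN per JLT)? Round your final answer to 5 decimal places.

0.81440

Known legs of the cycle: 1.355 × 0.9062 = 1.227901
For no arbitrage the full-cycle product must be 1, so the missing rate is 1 / 1.227901 ≈ 0.8143979.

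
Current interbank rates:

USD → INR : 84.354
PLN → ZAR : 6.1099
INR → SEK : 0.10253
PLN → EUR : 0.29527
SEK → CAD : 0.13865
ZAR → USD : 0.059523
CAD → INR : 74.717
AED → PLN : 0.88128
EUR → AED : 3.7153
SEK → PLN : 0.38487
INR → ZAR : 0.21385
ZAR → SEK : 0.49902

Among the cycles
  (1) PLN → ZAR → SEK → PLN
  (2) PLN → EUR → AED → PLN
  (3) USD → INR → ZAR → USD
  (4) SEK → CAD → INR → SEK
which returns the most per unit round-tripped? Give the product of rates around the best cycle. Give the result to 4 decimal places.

(1) 6.1099 × 0.49902 × 0.38487 = 1.17345
(2) 0.29527 × 3.7153 × 0.88128 = 0.96678
(3) 84.354 × 0.21385 × 0.059523 = 1.07374
(4) 0.13865 × 74.717 × 0.10253 = 1.06216
Highest is cycle (1) at 1.1735 (>1, arbitrage).

1.1735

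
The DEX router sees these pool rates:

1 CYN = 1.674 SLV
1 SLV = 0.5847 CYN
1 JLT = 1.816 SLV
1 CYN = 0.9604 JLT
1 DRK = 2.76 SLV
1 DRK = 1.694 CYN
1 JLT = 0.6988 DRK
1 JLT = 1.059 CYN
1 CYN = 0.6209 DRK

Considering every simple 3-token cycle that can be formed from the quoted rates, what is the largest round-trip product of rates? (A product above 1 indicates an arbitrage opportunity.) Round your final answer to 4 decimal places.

DRK→CYN→JLT→DRK: 1.694 × 0.9604 × 0.6988 = 1.13689
JLT→SLV→CYN→JLT: 1.816 × 0.5847 × 0.9604 = 1.01977
DRK→SLV→CYN→DRK: 2.76 × 0.5847 × 0.6209 = 1.00199
Maximum is DRK→CYN→JLT→DRK at 1.1369; arbitrage exists.

1.1369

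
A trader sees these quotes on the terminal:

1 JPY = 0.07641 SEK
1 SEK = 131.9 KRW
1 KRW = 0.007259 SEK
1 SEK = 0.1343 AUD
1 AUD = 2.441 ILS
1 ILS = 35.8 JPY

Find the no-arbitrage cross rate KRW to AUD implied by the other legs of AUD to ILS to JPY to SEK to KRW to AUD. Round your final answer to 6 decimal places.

Known legs of the cycle: 2.441 × 35.8 × 0.07641 × 131.9 = 880.7361071562
For no arbitrage the full-cycle product must be 1, so the missing rate is 1 / 880.7361071562 ≈ 0.00113541.

0.001135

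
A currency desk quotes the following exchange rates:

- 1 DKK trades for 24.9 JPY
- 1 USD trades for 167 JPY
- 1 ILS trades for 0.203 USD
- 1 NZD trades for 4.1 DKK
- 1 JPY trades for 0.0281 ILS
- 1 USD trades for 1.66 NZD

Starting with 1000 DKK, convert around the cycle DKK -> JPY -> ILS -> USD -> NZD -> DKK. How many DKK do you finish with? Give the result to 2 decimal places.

1000 DKK × 24.9 = 24900 JPY
24900 JPY × 0.0281 = 699.69 ILS
699.69 ILS × 0.203 = 142.03707 USD
142.03707 USD × 1.66 = 235.7815362 NZD
235.7815362 NZD × 4.1 = 966.70429842 DKK

966.70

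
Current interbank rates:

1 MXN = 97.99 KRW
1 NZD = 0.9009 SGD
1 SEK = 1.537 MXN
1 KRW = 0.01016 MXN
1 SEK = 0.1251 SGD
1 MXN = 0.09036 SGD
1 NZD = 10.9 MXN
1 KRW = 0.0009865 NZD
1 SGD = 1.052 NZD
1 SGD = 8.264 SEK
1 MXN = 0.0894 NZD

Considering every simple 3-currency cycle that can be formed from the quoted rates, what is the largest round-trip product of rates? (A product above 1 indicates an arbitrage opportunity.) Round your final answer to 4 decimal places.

1.1477

SGD→SEK→MXN→SGD: 8.264 × 1.537 × 0.09036 = 1.14773
NZD→MXN→KRW→NZD: 10.9 × 97.99 × 0.0009865 = 1.05367
SGD→NZD→MXN→SGD: 1.052 × 10.9 × 0.09036 = 1.03614
Maximum is SGD→SEK→MXN→SGD at 1.1477; arbitrage exists.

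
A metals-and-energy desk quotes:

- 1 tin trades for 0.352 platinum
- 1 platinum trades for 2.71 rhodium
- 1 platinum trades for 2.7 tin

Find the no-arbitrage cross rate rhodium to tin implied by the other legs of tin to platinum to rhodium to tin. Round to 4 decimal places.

Known legs of the cycle: 0.352 × 2.71 = 0.95392
For no arbitrage the full-cycle product must be 1, so the missing rate is 1 / 0.95392 ≈ 1.048306.

1.0483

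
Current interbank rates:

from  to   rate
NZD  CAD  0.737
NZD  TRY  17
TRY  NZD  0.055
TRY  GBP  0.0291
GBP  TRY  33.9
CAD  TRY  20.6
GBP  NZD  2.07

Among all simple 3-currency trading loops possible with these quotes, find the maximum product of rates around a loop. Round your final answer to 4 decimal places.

1.0240

GBP→NZD→TRY→GBP: 2.07 × 17 × 0.0291 = 1.02403
CAD→TRY→NZD→CAD: 20.6 × 0.055 × 0.737 = 0.83502
Maximum is GBP→NZD→TRY→GBP at 1.0240; arbitrage exists.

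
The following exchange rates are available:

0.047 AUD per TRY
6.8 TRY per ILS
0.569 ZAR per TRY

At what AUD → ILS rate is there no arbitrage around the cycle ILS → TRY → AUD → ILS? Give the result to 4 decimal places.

3.1289

Known legs of the cycle: 6.8 × 0.047 = 0.3196
For no arbitrage the full-cycle product must be 1, so the missing rate is 1 / 0.3196 ≈ 3.128911.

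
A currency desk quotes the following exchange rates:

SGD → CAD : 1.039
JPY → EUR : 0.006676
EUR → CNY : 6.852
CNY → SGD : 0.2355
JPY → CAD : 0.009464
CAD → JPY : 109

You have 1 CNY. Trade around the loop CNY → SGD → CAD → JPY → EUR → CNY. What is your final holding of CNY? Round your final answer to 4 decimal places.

1.2200

1 CNY × 0.2355 = 0.2355 SGD
0.2355 SGD × 1.039 = 0.2446845 CAD
0.2446845 CAD × 109 = 26.6706105 JPY
26.6706105 JPY × 0.006676 = 0.178052995698 EUR
0.178052995698 EUR × 6.852 = 1.220019126522696 CNY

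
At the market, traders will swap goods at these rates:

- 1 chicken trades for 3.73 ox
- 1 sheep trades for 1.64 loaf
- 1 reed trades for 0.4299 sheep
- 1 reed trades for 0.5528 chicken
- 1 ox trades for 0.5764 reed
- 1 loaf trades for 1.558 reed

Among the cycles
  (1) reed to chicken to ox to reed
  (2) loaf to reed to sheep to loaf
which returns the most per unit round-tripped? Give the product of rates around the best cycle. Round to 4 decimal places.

(1) 0.5528 × 3.73 × 0.5764 = 1.18850
(2) 1.558 × 0.4299 × 1.64 = 1.09845
Highest is cycle (1) at 1.1885 (>1, arbitrage).

1.1885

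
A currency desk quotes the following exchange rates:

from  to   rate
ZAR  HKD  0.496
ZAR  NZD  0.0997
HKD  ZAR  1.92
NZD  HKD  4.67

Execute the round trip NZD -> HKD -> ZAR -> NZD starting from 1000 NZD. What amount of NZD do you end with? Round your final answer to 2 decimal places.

1000 NZD × 4.67 = 4670 HKD
4670 HKD × 1.92 = 8966.4 ZAR
8966.4 ZAR × 0.0997 = 893.95008 NZD

893.95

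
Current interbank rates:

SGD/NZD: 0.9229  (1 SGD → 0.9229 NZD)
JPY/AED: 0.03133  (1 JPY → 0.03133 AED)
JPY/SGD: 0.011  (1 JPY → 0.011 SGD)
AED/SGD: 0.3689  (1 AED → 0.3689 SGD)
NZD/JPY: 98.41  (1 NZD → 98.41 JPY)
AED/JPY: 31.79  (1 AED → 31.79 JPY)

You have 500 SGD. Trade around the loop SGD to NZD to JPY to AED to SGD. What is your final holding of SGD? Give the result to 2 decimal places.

500 SGD × 0.9229 = 461.45 NZD
461.45 NZD × 98.41 = 45411.2945 JPY
45411.2945 JPY × 0.03133 = 1422.735856685 AED
1422.735856685 AED × 0.3689 = 524.8472575310965 SGD

524.85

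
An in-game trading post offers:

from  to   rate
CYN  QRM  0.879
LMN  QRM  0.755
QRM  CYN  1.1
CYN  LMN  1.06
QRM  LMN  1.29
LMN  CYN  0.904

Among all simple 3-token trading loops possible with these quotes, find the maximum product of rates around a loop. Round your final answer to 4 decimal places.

1.0251

LMN→CYN→QRM→LMN: 0.904 × 0.879 × 1.29 = 1.02505
LMN→QRM→CYN→LMN: 0.755 × 1.1 × 1.06 = 0.88033
Maximum is LMN→CYN→QRM→LMN at 1.0251; arbitrage exists.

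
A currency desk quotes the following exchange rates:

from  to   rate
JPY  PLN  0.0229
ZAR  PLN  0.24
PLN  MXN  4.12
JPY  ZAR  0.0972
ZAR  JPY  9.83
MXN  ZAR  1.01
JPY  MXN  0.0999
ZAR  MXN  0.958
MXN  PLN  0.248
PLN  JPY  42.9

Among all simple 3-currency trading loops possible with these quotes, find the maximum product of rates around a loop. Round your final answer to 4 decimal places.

MXN→PLN→JPY→MXN: 0.248 × 42.9 × 0.0999 = 1.06286
PLN→JPY→ZAR→PLN: 42.9 × 0.0972 × 0.24 = 1.00077
MXN→ZAR→PLN→MXN: 1.01 × 0.24 × 4.12 = 0.99869
MXN→ZAR→JPY→MXN: 1.01 × 9.83 × 0.0999 = 0.99184
Maximum is MXN→PLN→JPY→MXN at 1.0629; arbitrage exists.

1.0629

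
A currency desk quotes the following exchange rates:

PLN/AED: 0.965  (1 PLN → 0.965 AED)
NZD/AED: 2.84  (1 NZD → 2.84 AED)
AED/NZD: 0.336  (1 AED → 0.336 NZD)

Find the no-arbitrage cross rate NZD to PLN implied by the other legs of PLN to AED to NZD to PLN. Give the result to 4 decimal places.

Known legs of the cycle: 0.965 × 0.336 = 0.32424
For no arbitrage the full-cycle product must be 1, so the missing rate is 1 / 0.32424 ≈ 3.084135.

3.0841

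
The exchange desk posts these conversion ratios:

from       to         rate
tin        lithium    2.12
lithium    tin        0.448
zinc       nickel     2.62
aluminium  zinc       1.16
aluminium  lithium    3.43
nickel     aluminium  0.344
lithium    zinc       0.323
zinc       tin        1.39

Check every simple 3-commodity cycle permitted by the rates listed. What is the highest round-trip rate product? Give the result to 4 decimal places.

1.0455

nickel→aluminium→zinc→nickel: 0.344 × 1.16 × 2.62 = 1.04548
zinc→tin→lithium→zinc: 1.39 × 2.12 × 0.323 = 0.95182
Maximum is nickel→aluminium→zinc→nickel at 1.0455; arbitrage exists.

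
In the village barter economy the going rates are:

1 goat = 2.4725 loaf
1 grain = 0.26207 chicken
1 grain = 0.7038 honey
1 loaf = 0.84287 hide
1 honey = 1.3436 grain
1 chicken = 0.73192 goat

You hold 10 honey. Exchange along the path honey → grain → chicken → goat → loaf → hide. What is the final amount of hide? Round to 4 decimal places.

5.3709

10 honey × 1.3436 = 13.436 grain
13.436 grain × 0.26207 = 3.52117252 chicken
3.52117252 chicken × 0.73192 = 2.5772165908384 goat
2.5772165908384 goat × 2.4725 = 6.372168020847944 loaf
6.372168020847944 loaf × 0.84287 = 5.37090925973210655928 hide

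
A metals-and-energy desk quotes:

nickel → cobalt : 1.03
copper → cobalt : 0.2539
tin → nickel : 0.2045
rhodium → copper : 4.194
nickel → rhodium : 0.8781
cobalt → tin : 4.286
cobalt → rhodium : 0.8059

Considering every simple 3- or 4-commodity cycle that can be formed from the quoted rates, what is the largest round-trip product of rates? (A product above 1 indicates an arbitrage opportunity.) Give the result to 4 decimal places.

tin→nickel→cobalt→tin: 0.2045 × 1.03 × 4.286 = 0.90278
cobalt→rhodium→copper→cobalt: 0.8059 × 4.194 × 0.2539 = 0.85817
Maximum is tin→nickel→cobalt→tin at 0.9028; no arbitrage — every cycle loses value.

0.9028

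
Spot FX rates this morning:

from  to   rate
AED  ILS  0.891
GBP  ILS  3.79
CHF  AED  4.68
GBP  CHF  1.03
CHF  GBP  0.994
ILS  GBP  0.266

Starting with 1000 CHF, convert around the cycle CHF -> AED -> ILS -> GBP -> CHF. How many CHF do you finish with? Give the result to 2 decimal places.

1142.46

1000 CHF × 4.68 = 4680 AED
4680 AED × 0.891 = 4169.88 ILS
4169.88 ILS × 0.266 = 1109.18808 GBP
1109.18808 GBP × 1.03 = 1142.4637224 CHF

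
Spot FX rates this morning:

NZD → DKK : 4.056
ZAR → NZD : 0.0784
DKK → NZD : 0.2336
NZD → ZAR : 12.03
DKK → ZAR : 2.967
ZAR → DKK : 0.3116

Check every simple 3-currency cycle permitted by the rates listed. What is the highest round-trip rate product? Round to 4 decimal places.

NZD→DKK→ZAR→NZD: 4.056 × 2.967 × 0.0784 = 0.94348
NZD→ZAR→DKK→NZD: 12.03 × 0.3116 × 0.2336 = 0.87566
Maximum is NZD→DKK→ZAR→NZD at 0.9435; no arbitrage — every cycle loses value.

0.9435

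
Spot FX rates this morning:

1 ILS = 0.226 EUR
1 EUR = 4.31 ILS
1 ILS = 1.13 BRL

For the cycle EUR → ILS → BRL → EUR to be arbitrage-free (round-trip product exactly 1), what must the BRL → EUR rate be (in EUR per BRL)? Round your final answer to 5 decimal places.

Known legs of the cycle: 4.31 × 1.13 = 4.8703
For no arbitrage the full-cycle product must be 1, so the missing rate is 1 / 4.8703 ≈ 0.2053262.

0.20533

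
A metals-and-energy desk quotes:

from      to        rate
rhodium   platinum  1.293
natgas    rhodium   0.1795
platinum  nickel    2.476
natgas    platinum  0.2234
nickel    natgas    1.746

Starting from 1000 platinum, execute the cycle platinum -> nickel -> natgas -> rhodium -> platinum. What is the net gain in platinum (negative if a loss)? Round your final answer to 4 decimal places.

3.3625

1000 platinum × 2.476 = 2476 nickel
2476 nickel × 1.746 = 4323.096 natgas
4323.096 natgas × 0.1795 = 775.995732 rhodium
775.995732 rhodium × 1.293 = 1003.362481476 platinum
Net change: 1003.362481476 − 1000 = 3.362481476 platinum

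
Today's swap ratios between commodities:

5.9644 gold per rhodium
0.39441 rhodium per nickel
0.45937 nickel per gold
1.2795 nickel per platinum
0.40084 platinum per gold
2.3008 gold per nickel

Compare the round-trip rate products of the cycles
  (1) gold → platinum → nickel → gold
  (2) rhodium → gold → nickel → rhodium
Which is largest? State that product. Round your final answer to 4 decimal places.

1.1800

(1) 0.40084 × 1.2795 × 2.3008 = 1.18002
(2) 5.9644 × 0.45937 × 0.39441 = 1.08063
Highest is cycle (1) at 1.1800 (>1, arbitrage).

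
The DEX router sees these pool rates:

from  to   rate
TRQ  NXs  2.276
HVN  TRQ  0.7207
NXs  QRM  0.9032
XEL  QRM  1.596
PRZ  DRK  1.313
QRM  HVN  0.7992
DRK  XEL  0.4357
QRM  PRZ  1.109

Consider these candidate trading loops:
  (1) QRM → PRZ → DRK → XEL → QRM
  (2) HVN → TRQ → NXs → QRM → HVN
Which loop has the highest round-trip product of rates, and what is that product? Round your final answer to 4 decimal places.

(1) 1.109 × 1.313 × 0.4357 × 1.596 = 1.01255
(2) 0.7207 × 2.276 × 0.9032 × 0.7992 = 1.18404
Highest is cycle (2) at 1.1840 (>1, arbitrage).

1.1840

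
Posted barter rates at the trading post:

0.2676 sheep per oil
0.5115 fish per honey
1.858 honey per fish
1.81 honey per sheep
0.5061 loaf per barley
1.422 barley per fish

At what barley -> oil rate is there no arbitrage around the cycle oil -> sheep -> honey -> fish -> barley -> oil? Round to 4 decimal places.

Known legs of the cycle: 0.2676 × 1.81 × 0.5115 × 1.422 = 0.352297789668
For no arbitrage the full-cycle product must be 1, so the missing rate is 1 / 0.352297789668 ≈ 2.838508.

2.8385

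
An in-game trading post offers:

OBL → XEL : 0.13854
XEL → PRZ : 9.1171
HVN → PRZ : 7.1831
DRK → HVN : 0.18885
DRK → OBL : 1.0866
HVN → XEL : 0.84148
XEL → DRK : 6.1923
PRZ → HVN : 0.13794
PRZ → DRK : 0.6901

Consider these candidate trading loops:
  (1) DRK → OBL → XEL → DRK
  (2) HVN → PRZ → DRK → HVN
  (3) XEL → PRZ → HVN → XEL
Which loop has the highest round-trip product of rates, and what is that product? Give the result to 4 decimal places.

(1) 1.0866 × 0.13854 × 6.1923 = 0.93217
(2) 7.1831 × 0.6901 × 0.18885 = 0.93614
(3) 9.1171 × 0.13794 × 0.84148 = 1.05826
Highest is cycle (3) at 1.0583 (>1, arbitrage).

1.0583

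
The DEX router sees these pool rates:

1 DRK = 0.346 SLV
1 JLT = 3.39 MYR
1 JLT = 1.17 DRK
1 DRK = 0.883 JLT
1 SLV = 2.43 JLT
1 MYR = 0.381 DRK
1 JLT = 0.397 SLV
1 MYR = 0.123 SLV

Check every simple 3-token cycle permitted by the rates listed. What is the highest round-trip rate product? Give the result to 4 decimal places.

MYR→DRK→JLT→MYR: 0.381 × 0.883 × 3.39 = 1.14047
MYR→SLV→JLT→MYR: 0.123 × 2.43 × 3.39 = 1.01324
SLV→JLT→DRK→SLV: 2.43 × 1.17 × 0.346 = 0.98371
Maximum is MYR→DRK→JLT→MYR at 1.1405; arbitrage exists.

1.1405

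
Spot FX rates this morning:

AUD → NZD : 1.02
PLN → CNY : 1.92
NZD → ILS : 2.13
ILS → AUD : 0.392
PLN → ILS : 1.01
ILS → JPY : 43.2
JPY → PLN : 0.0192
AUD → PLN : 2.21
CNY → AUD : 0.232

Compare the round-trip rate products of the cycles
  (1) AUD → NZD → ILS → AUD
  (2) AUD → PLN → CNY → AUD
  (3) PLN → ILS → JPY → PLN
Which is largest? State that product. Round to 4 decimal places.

(1) 1.02 × 2.13 × 0.392 = 0.85166
(2) 2.21 × 1.92 × 0.232 = 0.98442
(3) 1.01 × 43.2 × 0.0192 = 0.83773
Highest is cycle (2) at 0.9844 (≤1, no arbitrage).

0.9844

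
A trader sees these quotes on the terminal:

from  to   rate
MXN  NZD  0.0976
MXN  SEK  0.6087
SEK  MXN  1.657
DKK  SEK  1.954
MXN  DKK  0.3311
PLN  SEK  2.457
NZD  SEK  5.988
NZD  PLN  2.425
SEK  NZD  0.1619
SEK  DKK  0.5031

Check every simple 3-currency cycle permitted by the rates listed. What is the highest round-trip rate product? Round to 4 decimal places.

SEK→MXN→DKK→SEK: 1.657 × 0.3311 × 1.954 = 1.07203
NZD→SEK→MXN→NZD: 5.988 × 1.657 × 0.0976 = 0.96840
PLN→SEK→NZD→PLN: 2.457 × 0.1619 × 2.425 = 0.96464
Maximum is SEK→MXN→DKK→SEK at 1.0720; arbitrage exists.

1.0720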